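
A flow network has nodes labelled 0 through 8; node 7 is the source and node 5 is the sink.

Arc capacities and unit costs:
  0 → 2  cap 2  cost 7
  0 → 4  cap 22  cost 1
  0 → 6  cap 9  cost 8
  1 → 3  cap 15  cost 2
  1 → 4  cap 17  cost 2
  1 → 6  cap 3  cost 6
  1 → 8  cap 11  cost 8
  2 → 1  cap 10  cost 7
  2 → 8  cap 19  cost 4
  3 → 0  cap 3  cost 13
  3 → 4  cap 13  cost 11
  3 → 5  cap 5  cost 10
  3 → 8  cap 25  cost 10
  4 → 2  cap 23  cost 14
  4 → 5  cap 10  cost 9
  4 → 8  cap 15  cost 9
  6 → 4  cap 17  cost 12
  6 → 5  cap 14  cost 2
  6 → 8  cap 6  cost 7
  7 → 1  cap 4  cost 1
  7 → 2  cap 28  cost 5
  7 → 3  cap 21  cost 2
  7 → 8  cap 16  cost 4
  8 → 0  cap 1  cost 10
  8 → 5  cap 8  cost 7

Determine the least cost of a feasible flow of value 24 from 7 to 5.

Minimum cost for 24 units: 341

shortest-cost path #1: 7→1→6→5 push 3 @ unit cost 9 (adds 27)
shortest-cost path #2: 7→8→5 push 8 @ unit cost 11 (adds 88)
shortest-cost path #3: 7→3→5 push 5 @ unit cost 12 (adds 60)
shortest-cost path #4: 7→1→4→5 push 1 @ unit cost 12 (adds 12)
shortest-cost path #5: 7→3→4→5 push 7 @ unit cost 22 (adds 154)
total cost = 341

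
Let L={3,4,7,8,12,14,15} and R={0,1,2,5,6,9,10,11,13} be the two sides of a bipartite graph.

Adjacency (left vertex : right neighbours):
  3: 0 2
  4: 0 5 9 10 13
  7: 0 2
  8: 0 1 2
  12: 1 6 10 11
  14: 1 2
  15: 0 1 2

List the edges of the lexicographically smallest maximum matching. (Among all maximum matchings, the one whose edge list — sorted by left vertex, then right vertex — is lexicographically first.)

Lex-smallest maximum matching: {(3,0), (4,5), (7,2), (8,1), (12,6)}

|M| = 5 (so the lex-smallest maximum matching has 5 edges)
process left vertices in ascending order; for each, take the smallest-labelled available neighbour that still permits 5 edges overall, or leave it unmatched if none does
lex-smallest matching: {3-0, 4-5, 7-2, 8-1, 12-6}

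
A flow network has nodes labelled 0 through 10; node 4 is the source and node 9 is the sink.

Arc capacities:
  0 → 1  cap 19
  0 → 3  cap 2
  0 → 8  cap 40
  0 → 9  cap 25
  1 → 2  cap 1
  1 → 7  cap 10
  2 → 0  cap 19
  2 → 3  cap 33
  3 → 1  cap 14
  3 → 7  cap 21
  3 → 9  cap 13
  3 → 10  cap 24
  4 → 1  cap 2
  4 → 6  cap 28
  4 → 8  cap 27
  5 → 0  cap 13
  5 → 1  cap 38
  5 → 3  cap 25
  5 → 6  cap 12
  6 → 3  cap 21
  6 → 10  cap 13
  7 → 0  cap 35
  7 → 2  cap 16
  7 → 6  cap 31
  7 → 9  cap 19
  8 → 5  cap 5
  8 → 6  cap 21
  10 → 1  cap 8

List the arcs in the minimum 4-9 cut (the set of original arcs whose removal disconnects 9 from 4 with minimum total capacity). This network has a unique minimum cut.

Min-cut arcs: {(4,1), (6,3), (8,5), (10,1)} (total capacity 36)

augment #1: 4→1→7→9 push 2
augment #2: 4→6→3→9 push 13
augment #3: 4→6→3→7→9 push 8
augment #4: 4→8→5→0→9 push 5
augment #5: 4→6→10→1→7→9 push 7
augment #6: 4→8→6→10→1→7→9 push 1
max flow = 36; residual-reachable set from 4 gives S-side
cut edges (S→T): {(4,1), (6,3), (8,5), (10,1)} total cap 36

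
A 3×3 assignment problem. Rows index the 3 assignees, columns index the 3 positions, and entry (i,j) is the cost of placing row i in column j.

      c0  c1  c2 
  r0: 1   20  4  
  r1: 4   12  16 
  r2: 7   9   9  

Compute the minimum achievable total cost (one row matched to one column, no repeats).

optimal assignment: row0→col2 (cost 4), row1→col0 (cost 4), row2→col1 (cost 9)
total = 4 + 4 + 9 = 17

Minimum assignment cost: 17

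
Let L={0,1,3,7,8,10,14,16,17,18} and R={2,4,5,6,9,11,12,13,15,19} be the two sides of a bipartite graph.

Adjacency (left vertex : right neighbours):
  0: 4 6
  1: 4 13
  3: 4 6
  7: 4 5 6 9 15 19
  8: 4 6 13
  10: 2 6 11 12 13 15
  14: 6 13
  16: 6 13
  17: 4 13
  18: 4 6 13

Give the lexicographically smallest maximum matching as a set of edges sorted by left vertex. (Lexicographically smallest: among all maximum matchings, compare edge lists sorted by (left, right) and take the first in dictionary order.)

Lex-smallest maximum matching: {(0,4), (1,13), (3,6), (7,5), (10,2)}

|M| = 5 (so the lex-smallest maximum matching has 5 edges)
process left vertices in ascending order; for each, take the smallest-labelled available neighbour that still permits 5 edges overall, or leave it unmatched if none does
lex-smallest matching: {0-4, 1-13, 3-6, 7-5, 10-2}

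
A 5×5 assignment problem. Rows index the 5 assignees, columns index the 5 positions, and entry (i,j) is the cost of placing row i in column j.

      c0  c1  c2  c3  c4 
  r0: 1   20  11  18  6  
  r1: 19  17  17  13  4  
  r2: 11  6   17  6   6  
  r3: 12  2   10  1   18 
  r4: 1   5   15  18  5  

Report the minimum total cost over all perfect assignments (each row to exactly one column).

optimal assignment: row0→col2 (cost 11), row1→col4 (cost 4), row2→col1 (cost 6), row3→col3 (cost 1), row4→col0 (cost 1)
total = 11 + 4 + 6 + 1 + 1 = 23

Minimum assignment cost: 23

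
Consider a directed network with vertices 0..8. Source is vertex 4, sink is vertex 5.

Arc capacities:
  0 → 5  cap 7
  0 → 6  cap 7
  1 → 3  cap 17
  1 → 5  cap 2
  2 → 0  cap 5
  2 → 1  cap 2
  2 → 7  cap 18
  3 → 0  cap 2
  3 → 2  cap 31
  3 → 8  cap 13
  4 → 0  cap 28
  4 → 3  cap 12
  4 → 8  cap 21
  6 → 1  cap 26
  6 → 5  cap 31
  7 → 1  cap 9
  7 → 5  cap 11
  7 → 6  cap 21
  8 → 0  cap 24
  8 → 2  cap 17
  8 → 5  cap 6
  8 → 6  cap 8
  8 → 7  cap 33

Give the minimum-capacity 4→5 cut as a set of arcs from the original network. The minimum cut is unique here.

Min-cut arcs: {(0,5), (0,6), (4,3), (4,8)} (total capacity 47)

augment #1: 4→0→5 push 7
augment #2: 4→8→5 push 6
augment #3: 4→0→6→5 push 7
augment #4: 4→8→6→5 push 8
augment #5: 4→8→7→5 push 7
augment #6: 4→3→2→1→5 push 2
augment #7: 4→3→2→7→5 push 4
augment #8: 4→3→2→7→6→5 push 6
max flow = 47; residual-reachable set from 4 gives S-side
cut edges (S→T): {(0,5), (0,6), (4,3), (4,8)} total cap 47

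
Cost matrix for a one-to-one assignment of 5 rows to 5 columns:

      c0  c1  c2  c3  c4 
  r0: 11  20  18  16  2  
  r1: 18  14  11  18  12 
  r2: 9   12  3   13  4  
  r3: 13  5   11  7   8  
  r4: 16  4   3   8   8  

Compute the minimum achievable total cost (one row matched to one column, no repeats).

optimal assignment: row0→col4 (cost 2), row1→col2 (cost 11), row2→col0 (cost 9), row3→col3 (cost 7), row4→col1 (cost 4)
total = 2 + 11 + 9 + 7 + 4 = 33

Minimum assignment cost: 33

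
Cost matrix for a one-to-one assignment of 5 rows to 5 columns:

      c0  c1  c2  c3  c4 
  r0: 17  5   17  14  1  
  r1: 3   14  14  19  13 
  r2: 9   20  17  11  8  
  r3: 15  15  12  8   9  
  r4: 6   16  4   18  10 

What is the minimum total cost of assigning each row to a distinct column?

Minimum assignment cost: 28

optimal assignment: row0→col1 (cost 5), row1→col0 (cost 3), row2→col4 (cost 8), row3→col3 (cost 8), row4→col2 (cost 4)
total = 5 + 3 + 8 + 8 + 4 = 28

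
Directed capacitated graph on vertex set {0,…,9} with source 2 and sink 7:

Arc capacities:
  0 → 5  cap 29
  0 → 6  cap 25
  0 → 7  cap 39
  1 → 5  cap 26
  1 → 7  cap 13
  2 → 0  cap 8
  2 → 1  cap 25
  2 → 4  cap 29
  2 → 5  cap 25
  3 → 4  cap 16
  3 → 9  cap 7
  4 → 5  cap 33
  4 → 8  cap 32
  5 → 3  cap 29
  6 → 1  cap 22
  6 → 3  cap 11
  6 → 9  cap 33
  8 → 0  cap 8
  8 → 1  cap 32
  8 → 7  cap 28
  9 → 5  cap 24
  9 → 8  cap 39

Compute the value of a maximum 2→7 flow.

Maximum flow value: 57

augment #1: 2→0→7 bottleneck 8, total now 8
augment #2: 2→1→7 bottleneck 13, total now 21
augment #3: 2→4→8→7 bottleneck 28, total now 49
augment #4: 2→4→8→0→7 bottleneck 1, total now 50
augment #5: 2→5→3→4→8→0→7 bottleneck 3, total now 53
augment #6: 2→5→3→9→8→0→7 bottleneck 4, total now 57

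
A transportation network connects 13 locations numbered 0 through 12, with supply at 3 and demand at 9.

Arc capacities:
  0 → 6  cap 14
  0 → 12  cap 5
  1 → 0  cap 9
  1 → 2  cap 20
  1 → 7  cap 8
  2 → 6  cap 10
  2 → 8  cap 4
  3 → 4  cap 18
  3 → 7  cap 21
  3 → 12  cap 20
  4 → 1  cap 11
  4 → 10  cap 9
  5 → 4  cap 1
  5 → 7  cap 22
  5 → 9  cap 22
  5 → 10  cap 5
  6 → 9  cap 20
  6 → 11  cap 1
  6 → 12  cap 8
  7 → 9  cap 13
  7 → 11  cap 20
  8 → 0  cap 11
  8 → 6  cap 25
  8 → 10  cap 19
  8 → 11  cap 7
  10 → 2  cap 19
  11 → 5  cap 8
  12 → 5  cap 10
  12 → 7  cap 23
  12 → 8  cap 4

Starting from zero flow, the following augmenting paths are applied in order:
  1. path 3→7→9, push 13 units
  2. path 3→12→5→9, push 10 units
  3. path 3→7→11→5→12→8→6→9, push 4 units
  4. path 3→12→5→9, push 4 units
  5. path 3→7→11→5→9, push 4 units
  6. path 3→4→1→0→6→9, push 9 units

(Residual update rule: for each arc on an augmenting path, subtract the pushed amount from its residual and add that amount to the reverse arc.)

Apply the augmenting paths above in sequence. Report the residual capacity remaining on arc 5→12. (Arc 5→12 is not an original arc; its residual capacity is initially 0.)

after path 1 (3→7→9, push 13): res(5,12)=0
after path 2 (3→12→5→9, push 10): res(5,12)=10
after path 3 (3→7→11→5→12→8→6→9, push 4): res(5,12)=6
after path 4 (3→12→5→9, push 4): res(5,12)=10
after path 5 (3→7→11→5→9, push 4): res(5,12)=10
after path 6 (3→4→1→0→6→9, push 9): res(5,12)=10

Residual capacity of (5,12): 10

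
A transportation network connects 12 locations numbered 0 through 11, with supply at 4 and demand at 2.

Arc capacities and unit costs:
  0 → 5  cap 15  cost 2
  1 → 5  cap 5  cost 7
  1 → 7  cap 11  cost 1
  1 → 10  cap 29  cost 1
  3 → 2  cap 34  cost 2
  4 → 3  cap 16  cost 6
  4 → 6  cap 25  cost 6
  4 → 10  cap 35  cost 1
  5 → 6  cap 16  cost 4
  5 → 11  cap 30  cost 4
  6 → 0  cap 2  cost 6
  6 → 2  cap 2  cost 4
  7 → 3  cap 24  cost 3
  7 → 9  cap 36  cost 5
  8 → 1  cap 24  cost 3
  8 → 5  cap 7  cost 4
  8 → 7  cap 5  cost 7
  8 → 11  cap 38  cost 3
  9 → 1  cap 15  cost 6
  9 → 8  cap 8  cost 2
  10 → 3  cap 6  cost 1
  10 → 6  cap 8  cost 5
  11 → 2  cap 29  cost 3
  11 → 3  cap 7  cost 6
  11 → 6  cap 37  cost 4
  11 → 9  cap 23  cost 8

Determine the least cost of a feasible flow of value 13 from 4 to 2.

shortest-cost path #1: 4→10→3→2 push 6 @ unit cost 4 (adds 24)
shortest-cost path #2: 4→3→2 push 7 @ unit cost 8 (adds 56)
total cost = 80

Minimum cost for 13 units: 80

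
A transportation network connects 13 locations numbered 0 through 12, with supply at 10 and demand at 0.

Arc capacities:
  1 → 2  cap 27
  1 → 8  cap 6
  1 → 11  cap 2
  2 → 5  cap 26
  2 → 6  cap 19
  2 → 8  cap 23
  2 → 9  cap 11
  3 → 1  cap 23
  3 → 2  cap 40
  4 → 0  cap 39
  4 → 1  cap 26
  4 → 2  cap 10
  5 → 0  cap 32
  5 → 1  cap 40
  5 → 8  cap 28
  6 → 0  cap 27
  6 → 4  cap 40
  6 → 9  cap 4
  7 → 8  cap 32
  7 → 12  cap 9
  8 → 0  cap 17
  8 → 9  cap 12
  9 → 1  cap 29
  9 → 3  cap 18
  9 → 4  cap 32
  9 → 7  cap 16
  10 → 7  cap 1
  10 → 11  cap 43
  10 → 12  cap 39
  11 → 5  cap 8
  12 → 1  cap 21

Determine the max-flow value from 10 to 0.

Maximum flow value: 30

augment #1: 10→7→8→0 bottleneck 1, total now 1
augment #2: 10→11→5→0 bottleneck 8, total now 9
augment #3: 10→12→1→8→0 bottleneck 6, total now 15
augment #4: 10→12→1→2→5→0 bottleneck 15, total now 30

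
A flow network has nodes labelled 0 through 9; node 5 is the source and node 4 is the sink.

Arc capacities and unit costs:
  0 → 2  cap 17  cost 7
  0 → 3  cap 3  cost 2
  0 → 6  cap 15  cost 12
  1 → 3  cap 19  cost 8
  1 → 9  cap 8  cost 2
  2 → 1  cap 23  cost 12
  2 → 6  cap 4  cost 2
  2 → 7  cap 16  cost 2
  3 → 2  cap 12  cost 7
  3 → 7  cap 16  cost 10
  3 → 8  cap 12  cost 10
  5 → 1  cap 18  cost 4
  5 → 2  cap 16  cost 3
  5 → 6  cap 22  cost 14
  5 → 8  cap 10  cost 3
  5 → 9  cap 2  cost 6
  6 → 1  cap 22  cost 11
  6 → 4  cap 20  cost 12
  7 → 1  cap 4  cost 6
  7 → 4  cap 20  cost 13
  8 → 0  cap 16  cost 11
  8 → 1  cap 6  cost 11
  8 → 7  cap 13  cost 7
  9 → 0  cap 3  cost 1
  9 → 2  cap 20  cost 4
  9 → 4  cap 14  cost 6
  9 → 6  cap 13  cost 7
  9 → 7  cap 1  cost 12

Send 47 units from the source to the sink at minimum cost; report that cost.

Minimum cost for 47 units: 926

shortest-cost path #1: 5→9→4 push 2 @ unit cost 12 (adds 24)
shortest-cost path #2: 5→1→9→4 push 8 @ unit cost 12 (adds 96)
shortest-cost path #3: 5→2→6→4 push 4 @ unit cost 17 (adds 68)
shortest-cost path #4: 5→2→7→4 push 12 @ unit cost 18 (adds 216)
shortest-cost path #5: 5→8→7→4 push 8 @ unit cost 23 (adds 184)
shortest-cost path #6: 5→6→4 push 13 @ unit cost 26 (adds 338)
total cost = 926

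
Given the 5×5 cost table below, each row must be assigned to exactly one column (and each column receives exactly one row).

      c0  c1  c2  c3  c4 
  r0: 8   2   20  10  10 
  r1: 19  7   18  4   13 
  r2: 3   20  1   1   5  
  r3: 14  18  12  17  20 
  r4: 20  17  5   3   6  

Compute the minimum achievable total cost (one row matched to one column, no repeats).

Minimum assignment cost: 27

one of 2 optimal assignments: row0→col1 (cost 2), row1→col3 (cost 4), row2→col0 (cost 3), row3→col2 (cost 12), row4→col4 (cost 6)
total = 2 + 4 + 3 + 12 + 6 = 27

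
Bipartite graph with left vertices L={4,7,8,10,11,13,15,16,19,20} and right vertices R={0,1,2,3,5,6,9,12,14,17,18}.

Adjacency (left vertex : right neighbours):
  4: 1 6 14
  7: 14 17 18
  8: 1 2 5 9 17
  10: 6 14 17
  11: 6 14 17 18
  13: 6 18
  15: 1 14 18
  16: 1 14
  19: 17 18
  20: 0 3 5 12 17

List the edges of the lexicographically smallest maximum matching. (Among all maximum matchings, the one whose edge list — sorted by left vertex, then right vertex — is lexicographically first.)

Lex-smallest maximum matching: {(4,1), (7,14), (8,2), (10,6), (11,17), (13,18), (20,0)}

|M| = 7 (so the lex-smallest maximum matching has 7 edges)
process left vertices in ascending order; for each, take the smallest-labelled available neighbour that still permits 7 edges overall, or leave it unmatched if none does
lex-smallest matching: {4-1, 7-14, 8-2, 10-6, 11-17, 13-18, 20-0}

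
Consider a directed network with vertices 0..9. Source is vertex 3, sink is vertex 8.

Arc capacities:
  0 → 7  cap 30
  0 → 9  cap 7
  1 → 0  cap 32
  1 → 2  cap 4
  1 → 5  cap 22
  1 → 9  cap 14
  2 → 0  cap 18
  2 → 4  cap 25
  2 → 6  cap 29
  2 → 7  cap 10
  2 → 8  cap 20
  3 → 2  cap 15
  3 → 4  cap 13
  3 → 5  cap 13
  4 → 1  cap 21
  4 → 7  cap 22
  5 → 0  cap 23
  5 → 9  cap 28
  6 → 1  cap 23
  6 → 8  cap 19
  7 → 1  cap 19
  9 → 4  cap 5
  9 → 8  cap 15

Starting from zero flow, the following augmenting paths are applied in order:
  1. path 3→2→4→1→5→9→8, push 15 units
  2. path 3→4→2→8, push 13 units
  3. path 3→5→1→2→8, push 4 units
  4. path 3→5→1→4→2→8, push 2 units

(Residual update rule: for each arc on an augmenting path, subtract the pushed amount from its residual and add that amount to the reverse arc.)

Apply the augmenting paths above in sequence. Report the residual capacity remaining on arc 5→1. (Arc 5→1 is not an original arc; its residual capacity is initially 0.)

Residual capacity of (5,1): 9

after path 1 (3→2→4→1→5→9→8, push 15): res(5,1)=15
after path 2 (3→4→2→8, push 13): res(5,1)=15
after path 3 (3→5→1→2→8, push 4): res(5,1)=11
after path 4 (3→5→1→4→2→8, push 2): res(5,1)=9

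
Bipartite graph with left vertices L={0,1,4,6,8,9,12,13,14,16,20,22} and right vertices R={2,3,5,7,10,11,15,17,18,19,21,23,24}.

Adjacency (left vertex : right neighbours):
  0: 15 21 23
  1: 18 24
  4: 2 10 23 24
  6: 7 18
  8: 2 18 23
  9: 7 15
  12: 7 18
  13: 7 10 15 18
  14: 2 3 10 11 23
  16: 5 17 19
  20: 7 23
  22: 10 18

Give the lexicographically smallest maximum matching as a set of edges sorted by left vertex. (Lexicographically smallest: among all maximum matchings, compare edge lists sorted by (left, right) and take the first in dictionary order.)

|M| = 10 (so the lex-smallest maximum matching has 10 edges)
process left vertices in ascending order; for each, take the smallest-labelled available neighbour that still permits 10 edges overall, or leave it unmatched if none does
lex-smallest matching: {0-21, 1-18, 4-24, 6-7, 8-2, 9-15, 13-10, 14-3, 16-5, 20-23}

Lex-smallest maximum matching: {(0,21), (1,18), (4,24), (6,7), (8,2), (9,15), (13,10), (14,3), (16,5), (20,23)}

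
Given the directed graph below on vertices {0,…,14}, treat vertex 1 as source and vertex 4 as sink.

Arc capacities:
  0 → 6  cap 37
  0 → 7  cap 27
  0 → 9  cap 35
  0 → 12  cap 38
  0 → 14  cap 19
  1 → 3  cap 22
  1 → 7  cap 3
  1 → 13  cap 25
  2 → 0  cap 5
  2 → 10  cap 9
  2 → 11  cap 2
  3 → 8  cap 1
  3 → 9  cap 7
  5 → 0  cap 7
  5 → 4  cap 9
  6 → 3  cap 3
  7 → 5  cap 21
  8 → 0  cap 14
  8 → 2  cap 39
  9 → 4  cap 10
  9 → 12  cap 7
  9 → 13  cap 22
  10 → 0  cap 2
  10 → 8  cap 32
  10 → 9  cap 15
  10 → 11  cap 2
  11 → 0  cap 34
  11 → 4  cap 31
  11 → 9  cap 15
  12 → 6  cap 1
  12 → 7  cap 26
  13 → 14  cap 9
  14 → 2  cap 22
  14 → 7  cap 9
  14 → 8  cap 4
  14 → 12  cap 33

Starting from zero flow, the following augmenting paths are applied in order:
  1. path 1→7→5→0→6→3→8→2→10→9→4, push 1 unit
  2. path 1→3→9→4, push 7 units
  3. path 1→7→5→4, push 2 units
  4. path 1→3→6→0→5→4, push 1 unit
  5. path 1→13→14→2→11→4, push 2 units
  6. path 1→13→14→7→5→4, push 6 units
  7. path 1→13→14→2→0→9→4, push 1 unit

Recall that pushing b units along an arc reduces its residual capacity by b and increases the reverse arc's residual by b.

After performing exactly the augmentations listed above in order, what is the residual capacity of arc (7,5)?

Residual capacity of (7,5): 12

after path 1 (1→7→5→0→6→3→8→2→10→9→4, push 1): res(7,5)=20
after path 2 (1→3→9→4, push 7): res(7,5)=20
after path 3 (1→7→5→4, push 2): res(7,5)=18
after path 4 (1→3→6→0→5→4, push 1): res(7,5)=18
after path 5 (1→13→14→2→11→4, push 2): res(7,5)=18
after path 6 (1→13→14→7→5→4, push 6): res(7,5)=12
after path 7 (1→13→14→2→0→9→4, push 1): res(7,5)=12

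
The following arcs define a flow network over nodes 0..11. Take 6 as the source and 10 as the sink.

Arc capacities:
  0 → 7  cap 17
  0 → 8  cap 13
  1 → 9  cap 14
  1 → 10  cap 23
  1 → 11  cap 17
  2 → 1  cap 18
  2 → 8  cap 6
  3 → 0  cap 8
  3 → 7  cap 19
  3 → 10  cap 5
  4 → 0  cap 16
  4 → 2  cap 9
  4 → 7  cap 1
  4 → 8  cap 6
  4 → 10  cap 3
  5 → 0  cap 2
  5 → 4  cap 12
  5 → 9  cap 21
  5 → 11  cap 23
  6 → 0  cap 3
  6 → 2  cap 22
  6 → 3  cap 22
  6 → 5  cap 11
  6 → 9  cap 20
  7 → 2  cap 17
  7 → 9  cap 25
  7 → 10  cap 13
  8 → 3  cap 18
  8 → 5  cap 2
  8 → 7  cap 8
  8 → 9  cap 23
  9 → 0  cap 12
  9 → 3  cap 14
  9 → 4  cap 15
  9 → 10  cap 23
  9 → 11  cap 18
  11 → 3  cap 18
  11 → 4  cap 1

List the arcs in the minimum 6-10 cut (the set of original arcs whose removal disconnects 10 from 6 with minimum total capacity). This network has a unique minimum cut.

Min-cut arcs: {(2,1), (3,10), (4,10), (7,10), (9,10)} (total capacity 62)

augment #1: 6→3→10 push 5
augment #2: 6→9→10 push 20
augment #3: 6→0→7→10 push 3
augment #4: 6→2→1→10 push 18
augment #5: 6→3→7→10 push 10
augment #6: 6→5→4→10 push 3
augment #7: 6→5→9→10 push 3
max flow = 62; residual-reachable set from 6 gives S-side
cut edges (S→T): {(2,1), (3,10), (4,10), (7,10), (9,10)} total cap 62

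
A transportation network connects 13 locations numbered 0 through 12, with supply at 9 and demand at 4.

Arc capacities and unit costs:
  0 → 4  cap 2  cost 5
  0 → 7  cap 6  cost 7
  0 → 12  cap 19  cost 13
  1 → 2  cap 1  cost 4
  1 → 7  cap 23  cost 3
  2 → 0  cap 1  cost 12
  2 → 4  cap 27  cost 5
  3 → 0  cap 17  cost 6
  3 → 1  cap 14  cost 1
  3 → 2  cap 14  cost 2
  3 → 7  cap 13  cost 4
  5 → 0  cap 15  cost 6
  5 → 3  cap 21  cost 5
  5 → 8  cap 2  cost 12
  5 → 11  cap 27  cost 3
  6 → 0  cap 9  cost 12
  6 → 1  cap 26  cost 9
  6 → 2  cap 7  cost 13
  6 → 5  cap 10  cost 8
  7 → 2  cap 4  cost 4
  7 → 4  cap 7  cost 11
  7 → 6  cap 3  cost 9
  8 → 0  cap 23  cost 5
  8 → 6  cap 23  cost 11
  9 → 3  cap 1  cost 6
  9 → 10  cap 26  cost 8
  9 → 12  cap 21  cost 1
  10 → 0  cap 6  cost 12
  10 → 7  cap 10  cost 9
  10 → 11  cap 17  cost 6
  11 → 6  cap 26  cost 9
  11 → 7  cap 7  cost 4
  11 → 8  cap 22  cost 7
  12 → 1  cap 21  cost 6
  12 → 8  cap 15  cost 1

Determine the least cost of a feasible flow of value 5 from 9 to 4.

shortest-cost path #1: 9→12→8→0→4 push 2 @ unit cost 12 (adds 24)
shortest-cost path #2: 9→3→2→4 push 1 @ unit cost 13 (adds 13)
shortest-cost path #3: 9→12→1→2→4 push 1 @ unit cost 16 (adds 16)
shortest-cost path #4: 9→12→1→7→2→4 push 1 @ unit cost 19 (adds 19)
total cost = 72

Minimum cost for 5 units: 72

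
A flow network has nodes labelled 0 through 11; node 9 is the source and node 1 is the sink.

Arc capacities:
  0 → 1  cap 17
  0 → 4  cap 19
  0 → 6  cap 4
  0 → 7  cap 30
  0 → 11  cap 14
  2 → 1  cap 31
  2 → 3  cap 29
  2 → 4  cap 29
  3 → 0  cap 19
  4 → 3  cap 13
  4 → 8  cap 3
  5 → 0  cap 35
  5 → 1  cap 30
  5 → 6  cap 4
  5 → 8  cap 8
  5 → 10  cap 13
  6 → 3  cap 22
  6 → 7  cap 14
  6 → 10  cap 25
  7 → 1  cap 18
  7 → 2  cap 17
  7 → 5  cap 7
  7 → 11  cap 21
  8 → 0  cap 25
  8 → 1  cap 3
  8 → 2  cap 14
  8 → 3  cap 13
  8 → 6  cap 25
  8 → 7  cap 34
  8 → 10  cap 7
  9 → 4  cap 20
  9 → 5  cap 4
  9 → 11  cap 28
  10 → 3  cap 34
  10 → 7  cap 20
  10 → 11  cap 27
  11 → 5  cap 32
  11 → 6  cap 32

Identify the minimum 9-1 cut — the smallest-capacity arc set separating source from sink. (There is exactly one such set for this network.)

Min-cut arcs: {(4,3), (4,8), (9,5), (9,11)} (total capacity 48)

augment #1: 9→5→1 push 4
augment #2: 9→4→8→1 push 3
augment #3: 9→11→5→1 push 26
augment #4: 9→4→3→0→1 push 13
augment #5: 9→11→5→0→1 push 2
max flow = 48; residual-reachable set from 9 gives S-side
cut edges (S→T): {(4,3), (4,8), (9,5), (9,11)} total cap 48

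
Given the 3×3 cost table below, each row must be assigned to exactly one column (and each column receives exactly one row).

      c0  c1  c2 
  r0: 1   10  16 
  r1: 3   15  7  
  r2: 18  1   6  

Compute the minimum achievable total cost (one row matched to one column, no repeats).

optimal assignment: row0→col0 (cost 1), row1→col2 (cost 7), row2→col1 (cost 1)
total = 1 + 7 + 1 = 9

Minimum assignment cost: 9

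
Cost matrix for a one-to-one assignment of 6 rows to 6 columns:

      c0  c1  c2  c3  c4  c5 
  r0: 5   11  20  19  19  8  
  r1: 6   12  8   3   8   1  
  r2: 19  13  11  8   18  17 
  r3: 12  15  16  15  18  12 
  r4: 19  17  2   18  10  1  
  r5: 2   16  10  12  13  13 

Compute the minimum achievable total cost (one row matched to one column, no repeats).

Minimum assignment cost: 42

optimal assignment: row0→col1 (cost 11), row1→col5 (cost 1), row2→col3 (cost 8), row3→col4 (cost 18), row4→col2 (cost 2), row5→col0 (cost 2)
total = 11 + 1 + 8 + 18 + 2 + 2 = 42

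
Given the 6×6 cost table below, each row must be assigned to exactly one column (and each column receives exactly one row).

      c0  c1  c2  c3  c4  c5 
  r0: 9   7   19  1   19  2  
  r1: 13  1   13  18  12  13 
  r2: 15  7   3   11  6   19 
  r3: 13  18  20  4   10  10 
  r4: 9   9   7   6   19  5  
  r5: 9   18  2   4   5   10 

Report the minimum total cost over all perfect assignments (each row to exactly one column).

one of 2 optimal assignments: row0→col5 (cost 2), row1→col1 (cost 1), row2→col2 (cost 3), row3→col3 (cost 4), row4→col0 (cost 9), row5→col4 (cost 5)
total = 2 + 1 + 3 + 4 + 9 + 5 = 24

Minimum assignment cost: 24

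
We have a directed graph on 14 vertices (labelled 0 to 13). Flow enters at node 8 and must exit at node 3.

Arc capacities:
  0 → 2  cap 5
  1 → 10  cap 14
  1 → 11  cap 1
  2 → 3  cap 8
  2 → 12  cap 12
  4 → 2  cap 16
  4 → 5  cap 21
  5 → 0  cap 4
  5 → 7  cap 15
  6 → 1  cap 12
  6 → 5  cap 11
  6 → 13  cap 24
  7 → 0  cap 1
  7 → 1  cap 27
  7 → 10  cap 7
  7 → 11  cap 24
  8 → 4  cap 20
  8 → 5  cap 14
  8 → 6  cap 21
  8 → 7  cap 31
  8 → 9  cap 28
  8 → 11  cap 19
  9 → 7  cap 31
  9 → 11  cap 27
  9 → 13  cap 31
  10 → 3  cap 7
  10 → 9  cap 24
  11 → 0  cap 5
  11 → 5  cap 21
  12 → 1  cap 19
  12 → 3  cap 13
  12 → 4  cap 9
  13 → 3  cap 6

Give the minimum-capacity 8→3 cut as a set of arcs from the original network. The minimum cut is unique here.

Min-cut arcs: {(2,3), (2,12), (10,3), (13,3)} (total capacity 33)

augment #1: 8→4→2→3 push 8
augment #2: 8→6→13→3 push 6
augment #3: 8→7→10→3 push 7
augment #4: 8→4→2→12→3 push 8
augment #5: 8→5→0→2→12→3 push 4
max flow = 33; residual-reachable set from 8 gives S-side
cut edges (S→T): {(2,3), (2,12), (10,3), (13,3)} total cap 33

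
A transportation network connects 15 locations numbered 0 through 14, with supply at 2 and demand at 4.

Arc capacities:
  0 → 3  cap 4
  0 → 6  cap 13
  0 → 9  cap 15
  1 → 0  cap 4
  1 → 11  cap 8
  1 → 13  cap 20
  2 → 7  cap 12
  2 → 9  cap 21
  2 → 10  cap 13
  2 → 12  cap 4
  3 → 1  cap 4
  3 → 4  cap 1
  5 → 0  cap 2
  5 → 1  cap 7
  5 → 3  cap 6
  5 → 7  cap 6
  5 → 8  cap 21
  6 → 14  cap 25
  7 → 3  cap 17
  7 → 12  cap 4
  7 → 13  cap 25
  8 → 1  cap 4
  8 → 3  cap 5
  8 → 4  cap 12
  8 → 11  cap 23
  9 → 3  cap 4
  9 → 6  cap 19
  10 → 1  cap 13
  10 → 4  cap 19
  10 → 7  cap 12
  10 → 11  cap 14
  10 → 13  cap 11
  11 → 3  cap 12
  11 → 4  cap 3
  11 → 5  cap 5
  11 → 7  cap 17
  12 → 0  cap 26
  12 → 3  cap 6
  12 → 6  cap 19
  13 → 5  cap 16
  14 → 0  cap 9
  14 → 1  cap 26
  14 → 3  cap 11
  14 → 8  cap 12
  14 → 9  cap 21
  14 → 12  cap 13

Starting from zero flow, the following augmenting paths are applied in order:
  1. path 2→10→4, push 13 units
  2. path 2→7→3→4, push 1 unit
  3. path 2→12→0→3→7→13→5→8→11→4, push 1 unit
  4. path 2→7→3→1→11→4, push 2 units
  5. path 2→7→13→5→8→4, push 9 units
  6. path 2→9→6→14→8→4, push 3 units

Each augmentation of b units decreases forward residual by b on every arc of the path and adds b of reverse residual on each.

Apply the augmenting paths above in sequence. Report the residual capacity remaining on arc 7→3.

Residual capacity of (7,3): 15

after path 1 (2→10→4, push 13): res(7,3)=17
after path 2 (2→7→3→4, push 1): res(7,3)=16
after path 3 (2→12→0→3→7→13→5→8→11→4, push 1): res(7,3)=17
after path 4 (2→7→3→1→11→4, push 2): res(7,3)=15
after path 5 (2→7→13→5→8→4, push 9): res(7,3)=15
after path 6 (2→9→6→14→8→4, push 3): res(7,3)=15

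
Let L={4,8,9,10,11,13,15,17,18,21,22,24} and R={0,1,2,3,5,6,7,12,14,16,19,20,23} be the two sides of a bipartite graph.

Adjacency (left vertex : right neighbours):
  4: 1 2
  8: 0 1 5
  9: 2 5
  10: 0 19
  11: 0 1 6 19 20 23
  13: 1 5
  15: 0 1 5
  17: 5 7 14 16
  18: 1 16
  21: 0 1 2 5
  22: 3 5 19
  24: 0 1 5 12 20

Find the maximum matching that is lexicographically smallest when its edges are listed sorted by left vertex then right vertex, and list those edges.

Lex-smallest maximum matching: {(4,1), (8,0), (9,2), (10,19), (11,6), (13,5), (17,7), (18,16), (22,3), (24,12)}

|M| = 10 (so the lex-smallest maximum matching has 10 edges)
process left vertices in ascending order; for each, take the smallest-labelled available neighbour that still permits 10 edges overall, or leave it unmatched if none does
lex-smallest matching: {4-1, 8-0, 9-2, 10-19, 11-6, 13-5, 17-7, 18-16, 22-3, 24-12}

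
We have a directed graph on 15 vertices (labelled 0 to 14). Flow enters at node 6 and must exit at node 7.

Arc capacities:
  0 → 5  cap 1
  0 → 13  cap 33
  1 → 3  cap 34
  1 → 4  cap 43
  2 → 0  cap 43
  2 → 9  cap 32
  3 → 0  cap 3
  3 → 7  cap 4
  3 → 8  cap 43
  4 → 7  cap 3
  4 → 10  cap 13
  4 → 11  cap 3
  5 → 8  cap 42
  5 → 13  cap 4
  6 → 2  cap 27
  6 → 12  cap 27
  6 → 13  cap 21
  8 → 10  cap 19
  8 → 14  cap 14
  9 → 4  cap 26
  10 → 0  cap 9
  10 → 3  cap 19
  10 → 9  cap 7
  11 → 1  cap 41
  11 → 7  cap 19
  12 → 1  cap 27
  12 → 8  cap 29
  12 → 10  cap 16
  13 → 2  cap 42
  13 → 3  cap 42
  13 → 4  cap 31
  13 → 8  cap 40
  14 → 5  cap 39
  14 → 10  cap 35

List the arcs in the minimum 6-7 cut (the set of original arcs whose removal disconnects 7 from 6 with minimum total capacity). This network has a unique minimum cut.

augment #1: 6→13→3→7 push 4
augment #2: 6→13→4→7 push 3
augment #3: 6→13→4→11→7 push 3
max flow = 10; residual-reachable set from 6 gives S-side
cut edges (S→T): {(3,7), (4,7), (4,11)} total cap 10

Min-cut arcs: {(3,7), (4,7), (4,11)} (total capacity 10)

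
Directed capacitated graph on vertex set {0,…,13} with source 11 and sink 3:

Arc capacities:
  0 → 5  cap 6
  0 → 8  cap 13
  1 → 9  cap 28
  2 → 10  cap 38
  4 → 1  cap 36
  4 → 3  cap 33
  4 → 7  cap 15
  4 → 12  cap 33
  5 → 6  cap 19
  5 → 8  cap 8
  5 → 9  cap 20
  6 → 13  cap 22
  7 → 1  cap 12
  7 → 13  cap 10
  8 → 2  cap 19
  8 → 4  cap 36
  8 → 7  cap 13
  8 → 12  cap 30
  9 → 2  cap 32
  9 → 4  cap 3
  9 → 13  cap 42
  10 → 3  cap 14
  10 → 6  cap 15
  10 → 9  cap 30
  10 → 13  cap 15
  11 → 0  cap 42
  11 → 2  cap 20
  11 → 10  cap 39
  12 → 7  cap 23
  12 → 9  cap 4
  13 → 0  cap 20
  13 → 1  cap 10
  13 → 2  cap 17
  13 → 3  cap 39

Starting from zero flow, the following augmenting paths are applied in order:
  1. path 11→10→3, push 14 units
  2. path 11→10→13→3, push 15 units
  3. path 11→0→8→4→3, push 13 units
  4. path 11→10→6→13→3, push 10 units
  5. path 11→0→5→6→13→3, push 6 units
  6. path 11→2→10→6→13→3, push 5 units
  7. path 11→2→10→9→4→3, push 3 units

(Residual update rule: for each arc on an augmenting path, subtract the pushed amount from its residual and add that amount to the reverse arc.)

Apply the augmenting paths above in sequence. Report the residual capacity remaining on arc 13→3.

after path 1 (11→10→3, push 14): res(13,3)=39
after path 2 (11→10→13→3, push 15): res(13,3)=24
after path 3 (11→0→8→4→3, push 13): res(13,3)=24
after path 4 (11→10→6→13→3, push 10): res(13,3)=14
after path 5 (11→0→5→6→13→3, push 6): res(13,3)=8
after path 6 (11→2→10→6→13→3, push 5): res(13,3)=3
after path 7 (11→2→10→9→4→3, push 3): res(13,3)=3

Residual capacity of (13,3): 3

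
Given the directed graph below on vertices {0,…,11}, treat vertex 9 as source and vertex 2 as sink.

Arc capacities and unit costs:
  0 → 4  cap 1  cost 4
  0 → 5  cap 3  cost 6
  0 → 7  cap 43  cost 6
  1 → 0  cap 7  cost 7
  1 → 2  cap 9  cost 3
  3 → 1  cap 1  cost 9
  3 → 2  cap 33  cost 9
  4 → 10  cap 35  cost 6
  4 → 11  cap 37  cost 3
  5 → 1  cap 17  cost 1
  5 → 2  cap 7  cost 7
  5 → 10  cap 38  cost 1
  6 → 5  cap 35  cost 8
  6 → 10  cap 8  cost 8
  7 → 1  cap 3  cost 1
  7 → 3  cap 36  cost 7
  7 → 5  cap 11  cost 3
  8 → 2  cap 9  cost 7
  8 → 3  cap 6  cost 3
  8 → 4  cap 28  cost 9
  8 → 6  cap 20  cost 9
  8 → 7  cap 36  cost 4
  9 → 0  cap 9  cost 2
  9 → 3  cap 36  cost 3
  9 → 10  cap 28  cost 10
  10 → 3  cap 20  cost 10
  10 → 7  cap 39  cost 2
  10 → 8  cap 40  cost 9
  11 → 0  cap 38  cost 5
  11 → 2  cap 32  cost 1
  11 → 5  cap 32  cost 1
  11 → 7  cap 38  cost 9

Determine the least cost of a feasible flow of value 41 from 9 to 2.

Minimum cost for 41 units: 493

shortest-cost path #1: 9→0→4→11→2 push 1 @ unit cost 10 (adds 10)
shortest-cost path #2: 9→3→2 push 33 @ unit cost 12 (adds 396)
shortest-cost path #3: 9→0→5→1→2 push 3 @ unit cost 12 (adds 36)
shortest-cost path #4: 9→0→7→1→2 push 3 @ unit cost 12 (adds 36)
shortest-cost path #5: 9→3→1→2 push 1 @ unit cost 15 (adds 15)
total cost = 493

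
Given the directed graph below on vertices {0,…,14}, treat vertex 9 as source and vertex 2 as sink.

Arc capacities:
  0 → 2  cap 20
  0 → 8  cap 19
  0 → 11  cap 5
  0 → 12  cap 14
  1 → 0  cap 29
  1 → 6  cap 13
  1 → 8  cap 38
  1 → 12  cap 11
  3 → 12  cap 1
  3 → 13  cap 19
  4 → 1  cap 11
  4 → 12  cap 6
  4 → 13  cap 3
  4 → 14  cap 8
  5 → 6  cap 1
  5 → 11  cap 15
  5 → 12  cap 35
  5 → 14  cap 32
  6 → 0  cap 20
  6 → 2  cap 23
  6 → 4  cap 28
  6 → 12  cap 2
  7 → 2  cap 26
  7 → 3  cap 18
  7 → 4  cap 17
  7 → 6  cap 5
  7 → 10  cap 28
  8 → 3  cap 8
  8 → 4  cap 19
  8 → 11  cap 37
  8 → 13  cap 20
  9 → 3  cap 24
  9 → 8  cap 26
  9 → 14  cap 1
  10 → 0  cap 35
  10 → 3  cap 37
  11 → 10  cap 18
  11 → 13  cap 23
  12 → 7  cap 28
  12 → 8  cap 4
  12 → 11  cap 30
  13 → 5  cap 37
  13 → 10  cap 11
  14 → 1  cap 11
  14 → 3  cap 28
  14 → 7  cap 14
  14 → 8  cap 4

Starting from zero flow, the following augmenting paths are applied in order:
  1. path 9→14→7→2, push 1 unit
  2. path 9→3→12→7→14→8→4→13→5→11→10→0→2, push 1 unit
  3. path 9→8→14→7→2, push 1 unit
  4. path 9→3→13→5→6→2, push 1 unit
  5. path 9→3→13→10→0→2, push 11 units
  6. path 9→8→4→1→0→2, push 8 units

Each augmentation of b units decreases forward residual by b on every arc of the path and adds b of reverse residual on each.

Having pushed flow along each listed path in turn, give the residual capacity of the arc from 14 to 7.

after path 1 (9→14→7→2, push 1): res(14,7)=13
after path 2 (9→3→12→7→14→8→4→13→5→11→10→0→2, push 1): res(14,7)=14
after path 3 (9→8→14→7→2, push 1): res(14,7)=13
after path 4 (9→3→13→5→6→2, push 1): res(14,7)=13
after path 5 (9→3→13→10→0→2, push 11): res(14,7)=13
after path 6 (9→8→4→1→0→2, push 8): res(14,7)=13

Residual capacity of (14,7): 13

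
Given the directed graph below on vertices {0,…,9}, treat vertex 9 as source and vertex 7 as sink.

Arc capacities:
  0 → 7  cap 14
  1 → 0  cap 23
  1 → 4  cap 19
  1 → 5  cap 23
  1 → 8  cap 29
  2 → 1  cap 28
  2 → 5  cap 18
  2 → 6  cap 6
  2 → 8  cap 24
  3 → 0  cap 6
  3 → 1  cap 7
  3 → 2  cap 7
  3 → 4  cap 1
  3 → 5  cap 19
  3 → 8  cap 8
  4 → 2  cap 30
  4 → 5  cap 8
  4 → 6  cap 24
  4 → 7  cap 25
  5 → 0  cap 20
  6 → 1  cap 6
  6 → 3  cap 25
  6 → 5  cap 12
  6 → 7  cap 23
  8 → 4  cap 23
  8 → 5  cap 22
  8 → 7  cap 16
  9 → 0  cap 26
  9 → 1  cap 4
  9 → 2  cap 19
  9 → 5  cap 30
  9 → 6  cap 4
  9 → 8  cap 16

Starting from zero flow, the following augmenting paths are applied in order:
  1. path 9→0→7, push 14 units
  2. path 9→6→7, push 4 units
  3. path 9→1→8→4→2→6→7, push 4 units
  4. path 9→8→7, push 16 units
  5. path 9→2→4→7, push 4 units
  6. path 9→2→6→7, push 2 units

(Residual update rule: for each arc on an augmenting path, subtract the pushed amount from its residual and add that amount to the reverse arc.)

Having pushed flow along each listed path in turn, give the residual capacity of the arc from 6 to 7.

after path 1 (9→0→7, push 14): res(6,7)=23
after path 2 (9→6→7, push 4): res(6,7)=19
after path 3 (9→1→8→4→2→6→7, push 4): res(6,7)=15
after path 4 (9→8→7, push 16): res(6,7)=15
after path 5 (9→2→4→7, push 4): res(6,7)=15
after path 6 (9→2→6→7, push 2): res(6,7)=13

Residual capacity of (6,7): 13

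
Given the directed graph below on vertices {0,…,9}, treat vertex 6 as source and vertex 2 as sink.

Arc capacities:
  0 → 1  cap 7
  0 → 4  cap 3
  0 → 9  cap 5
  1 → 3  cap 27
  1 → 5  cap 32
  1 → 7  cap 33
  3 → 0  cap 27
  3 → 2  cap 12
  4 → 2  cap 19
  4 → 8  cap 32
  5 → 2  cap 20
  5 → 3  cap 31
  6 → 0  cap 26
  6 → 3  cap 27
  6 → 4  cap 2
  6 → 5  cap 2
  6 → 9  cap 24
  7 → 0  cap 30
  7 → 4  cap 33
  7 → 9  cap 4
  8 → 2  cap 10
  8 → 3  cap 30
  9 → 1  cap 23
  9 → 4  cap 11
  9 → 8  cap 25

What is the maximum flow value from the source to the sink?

augment #1: 6→3→2 bottleneck 12, total now 12
augment #2: 6→4→2 bottleneck 2, total now 14
augment #3: 6→5→2 bottleneck 2, total now 16
augment #4: 6→0→4→2 bottleneck 3, total now 19
augment #5: 6→9→4→2 bottleneck 11, total now 30
augment #6: 6→9→8→2 bottleneck 10, total now 40
augment #7: 6→0→1→5→2 bottleneck 7, total now 47
augment #8: 6→9→1→5→2 bottleneck 3, total now 50
augment #9: 6→0→9→1→5→2 bottleneck 5, total now 55

Maximum flow value: 55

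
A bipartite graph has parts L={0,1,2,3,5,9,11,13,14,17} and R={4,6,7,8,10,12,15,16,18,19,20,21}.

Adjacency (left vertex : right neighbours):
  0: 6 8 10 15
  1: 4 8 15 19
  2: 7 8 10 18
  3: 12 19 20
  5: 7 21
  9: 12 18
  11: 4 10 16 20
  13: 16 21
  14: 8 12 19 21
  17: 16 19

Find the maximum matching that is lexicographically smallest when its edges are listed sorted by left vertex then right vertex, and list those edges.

|M| = 10 (so the lex-smallest maximum matching has 10 edges)
process left vertices in ascending order; for each, take the smallest-labelled available neighbour that still permits 10 edges overall, or leave it unmatched if none does
lex-smallest matching: {0-6, 1-4, 2-7, 3-12, 5-21, 9-18, 11-10, 13-16, 14-8, 17-19}

Lex-smallest maximum matching: {(0,6), (1,4), (2,7), (3,12), (5,21), (9,18), (11,10), (13,16), (14,8), (17,19)}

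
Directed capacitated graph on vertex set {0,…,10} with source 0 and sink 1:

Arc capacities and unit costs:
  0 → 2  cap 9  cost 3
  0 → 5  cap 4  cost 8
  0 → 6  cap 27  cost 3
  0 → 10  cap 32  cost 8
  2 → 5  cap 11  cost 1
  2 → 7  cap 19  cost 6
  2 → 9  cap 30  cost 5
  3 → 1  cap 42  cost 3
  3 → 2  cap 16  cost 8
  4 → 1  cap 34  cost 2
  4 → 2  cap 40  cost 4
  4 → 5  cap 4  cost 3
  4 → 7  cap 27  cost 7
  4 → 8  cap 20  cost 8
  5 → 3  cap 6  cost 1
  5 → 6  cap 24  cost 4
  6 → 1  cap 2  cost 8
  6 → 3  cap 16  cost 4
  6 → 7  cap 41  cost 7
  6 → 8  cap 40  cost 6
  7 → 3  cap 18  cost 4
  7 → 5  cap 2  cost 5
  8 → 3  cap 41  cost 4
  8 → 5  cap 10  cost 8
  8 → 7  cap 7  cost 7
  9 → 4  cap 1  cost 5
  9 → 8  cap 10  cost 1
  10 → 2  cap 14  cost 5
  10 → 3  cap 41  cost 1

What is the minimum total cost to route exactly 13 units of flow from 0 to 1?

Minimum cost for 13 units: 118

shortest-cost path #1: 0→2→5→3→1 push 6 @ unit cost 8 (adds 48)
shortest-cost path #2: 0→6→3→1 push 7 @ unit cost 10 (adds 70)
total cost = 118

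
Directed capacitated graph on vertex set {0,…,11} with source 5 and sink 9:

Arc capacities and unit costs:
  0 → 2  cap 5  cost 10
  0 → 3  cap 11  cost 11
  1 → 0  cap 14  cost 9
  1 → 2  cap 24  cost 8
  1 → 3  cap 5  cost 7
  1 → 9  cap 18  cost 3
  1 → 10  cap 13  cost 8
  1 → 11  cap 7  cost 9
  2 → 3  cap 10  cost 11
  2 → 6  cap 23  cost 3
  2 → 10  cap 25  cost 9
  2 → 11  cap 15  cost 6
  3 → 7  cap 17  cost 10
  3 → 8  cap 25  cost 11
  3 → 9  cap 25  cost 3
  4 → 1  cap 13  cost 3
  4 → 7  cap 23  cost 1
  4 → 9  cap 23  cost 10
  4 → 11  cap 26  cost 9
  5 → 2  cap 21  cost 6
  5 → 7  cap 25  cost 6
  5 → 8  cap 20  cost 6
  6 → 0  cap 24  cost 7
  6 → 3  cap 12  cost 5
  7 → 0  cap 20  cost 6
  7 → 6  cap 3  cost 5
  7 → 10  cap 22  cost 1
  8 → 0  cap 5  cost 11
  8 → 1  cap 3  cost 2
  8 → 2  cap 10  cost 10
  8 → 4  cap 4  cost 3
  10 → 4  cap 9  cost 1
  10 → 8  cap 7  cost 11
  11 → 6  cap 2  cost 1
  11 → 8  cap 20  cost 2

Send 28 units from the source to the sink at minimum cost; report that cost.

Minimum cost for 28 units: 423

shortest-cost path #1: 5→8→1→9 push 3 @ unit cost 11 (adds 33)
shortest-cost path #2: 5→7→10→4→1→9 push 9 @ unit cost 14 (adds 126)
shortest-cost path #3: 5→8→4→1→9 push 4 @ unit cost 15 (adds 60)
shortest-cost path #4: 5→2→6→3→9 push 12 @ unit cost 17 (adds 204)
total cost = 423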